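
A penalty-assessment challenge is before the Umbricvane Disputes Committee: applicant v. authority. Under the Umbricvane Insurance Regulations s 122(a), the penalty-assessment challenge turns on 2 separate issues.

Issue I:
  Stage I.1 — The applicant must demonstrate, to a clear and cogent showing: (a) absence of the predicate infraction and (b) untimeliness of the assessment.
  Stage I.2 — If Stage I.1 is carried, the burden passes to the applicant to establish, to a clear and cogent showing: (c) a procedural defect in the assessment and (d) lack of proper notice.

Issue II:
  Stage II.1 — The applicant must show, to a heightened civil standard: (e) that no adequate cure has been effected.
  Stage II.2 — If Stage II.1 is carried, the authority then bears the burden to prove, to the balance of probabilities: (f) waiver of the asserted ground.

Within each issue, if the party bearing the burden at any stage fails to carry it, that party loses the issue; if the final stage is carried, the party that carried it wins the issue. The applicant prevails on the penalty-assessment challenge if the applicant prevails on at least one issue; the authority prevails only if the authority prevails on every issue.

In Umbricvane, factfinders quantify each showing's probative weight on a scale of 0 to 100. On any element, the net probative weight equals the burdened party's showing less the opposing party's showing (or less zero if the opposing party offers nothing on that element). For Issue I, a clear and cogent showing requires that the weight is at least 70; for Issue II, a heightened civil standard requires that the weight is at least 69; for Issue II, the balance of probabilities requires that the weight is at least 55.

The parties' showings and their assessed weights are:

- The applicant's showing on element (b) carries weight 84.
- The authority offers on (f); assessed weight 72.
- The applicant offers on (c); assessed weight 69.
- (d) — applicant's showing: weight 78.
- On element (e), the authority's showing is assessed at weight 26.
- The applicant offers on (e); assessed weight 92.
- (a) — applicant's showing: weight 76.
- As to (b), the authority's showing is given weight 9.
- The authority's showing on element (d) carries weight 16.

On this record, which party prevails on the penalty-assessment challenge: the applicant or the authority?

authority

— Issue I —
Stage I.1 — burden on applicant; standard: a clear and cogent showing (weight is at least 70).
    (a): 76 ≥ 70 [met]
    (b): 84 − 9 = 75 ≥ 70 [met]
  Stage I.1 carried; the burden remains with the applicant.
Stage I.2 — burden on applicant; standard: a clear and cogent showing (weight is at least 70).
    (c): 69 < 70 [not met]
    (d): 78 − 16 = 62 < 70 [not met]
  The applicant does not carry Stage I.2.
The analysis ends at Stage I.2; the authority prevails on this issue.
— Issue II —
Stage II.1 — burden on applicant; standard: a heightened civil standard (weight is at least 69).
    (e): 92 − 26 = 66 < 69 [not met]
  Not every element is met, so the applicant fails to carry Stage II.1.
So the authority prevails on this issue.
Per-issue: Issue I → authority; Issue II → authority. The applicant must prevail on at least one issue; overall, the authority prevails.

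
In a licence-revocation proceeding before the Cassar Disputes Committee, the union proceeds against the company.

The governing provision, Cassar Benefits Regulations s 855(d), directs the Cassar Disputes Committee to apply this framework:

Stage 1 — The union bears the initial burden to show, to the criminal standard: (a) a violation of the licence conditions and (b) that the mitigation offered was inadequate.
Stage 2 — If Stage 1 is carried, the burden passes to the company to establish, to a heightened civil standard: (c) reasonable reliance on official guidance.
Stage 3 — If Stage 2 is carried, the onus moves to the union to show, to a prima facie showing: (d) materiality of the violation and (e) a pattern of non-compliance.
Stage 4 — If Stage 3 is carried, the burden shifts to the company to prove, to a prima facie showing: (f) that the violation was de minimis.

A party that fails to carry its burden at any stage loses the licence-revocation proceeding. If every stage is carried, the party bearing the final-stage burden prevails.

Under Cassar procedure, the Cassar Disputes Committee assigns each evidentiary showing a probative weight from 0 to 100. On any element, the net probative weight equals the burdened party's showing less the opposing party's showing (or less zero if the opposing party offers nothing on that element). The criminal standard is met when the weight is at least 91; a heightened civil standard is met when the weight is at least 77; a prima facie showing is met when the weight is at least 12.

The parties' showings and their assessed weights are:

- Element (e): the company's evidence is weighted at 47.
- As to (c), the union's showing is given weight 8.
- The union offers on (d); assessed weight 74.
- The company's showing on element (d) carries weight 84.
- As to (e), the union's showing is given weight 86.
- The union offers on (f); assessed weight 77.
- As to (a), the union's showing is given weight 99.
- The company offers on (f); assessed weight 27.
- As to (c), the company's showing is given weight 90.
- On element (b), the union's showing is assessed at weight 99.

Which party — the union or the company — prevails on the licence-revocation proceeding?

company

Stage 1 — burden on union; standard: the criminal standard (weight is at least 91).
    (a): 99 ≥ 91 [met]
    (b): 99 ≥ 91 [met]
  The union carries Stage 1; the company now bears the burden.
Stage 2 — burden on company; standard: a heightened civil standard (weight is at least 77).
    (c): 90 − 8 = 82 ≥ 77 [met]
  Stage 2 carried; the burden shifts to the union.
Stage 3 — burden on union; standard: a prima facie showing (weight is at least 12).
    (d): 74 − 84 = -10 < 12 [not met]
    (e): 86 − 47 = 39 ≥ 12 [met]
  Stage 3 not carried; the union fails its burden.
So the company prevails.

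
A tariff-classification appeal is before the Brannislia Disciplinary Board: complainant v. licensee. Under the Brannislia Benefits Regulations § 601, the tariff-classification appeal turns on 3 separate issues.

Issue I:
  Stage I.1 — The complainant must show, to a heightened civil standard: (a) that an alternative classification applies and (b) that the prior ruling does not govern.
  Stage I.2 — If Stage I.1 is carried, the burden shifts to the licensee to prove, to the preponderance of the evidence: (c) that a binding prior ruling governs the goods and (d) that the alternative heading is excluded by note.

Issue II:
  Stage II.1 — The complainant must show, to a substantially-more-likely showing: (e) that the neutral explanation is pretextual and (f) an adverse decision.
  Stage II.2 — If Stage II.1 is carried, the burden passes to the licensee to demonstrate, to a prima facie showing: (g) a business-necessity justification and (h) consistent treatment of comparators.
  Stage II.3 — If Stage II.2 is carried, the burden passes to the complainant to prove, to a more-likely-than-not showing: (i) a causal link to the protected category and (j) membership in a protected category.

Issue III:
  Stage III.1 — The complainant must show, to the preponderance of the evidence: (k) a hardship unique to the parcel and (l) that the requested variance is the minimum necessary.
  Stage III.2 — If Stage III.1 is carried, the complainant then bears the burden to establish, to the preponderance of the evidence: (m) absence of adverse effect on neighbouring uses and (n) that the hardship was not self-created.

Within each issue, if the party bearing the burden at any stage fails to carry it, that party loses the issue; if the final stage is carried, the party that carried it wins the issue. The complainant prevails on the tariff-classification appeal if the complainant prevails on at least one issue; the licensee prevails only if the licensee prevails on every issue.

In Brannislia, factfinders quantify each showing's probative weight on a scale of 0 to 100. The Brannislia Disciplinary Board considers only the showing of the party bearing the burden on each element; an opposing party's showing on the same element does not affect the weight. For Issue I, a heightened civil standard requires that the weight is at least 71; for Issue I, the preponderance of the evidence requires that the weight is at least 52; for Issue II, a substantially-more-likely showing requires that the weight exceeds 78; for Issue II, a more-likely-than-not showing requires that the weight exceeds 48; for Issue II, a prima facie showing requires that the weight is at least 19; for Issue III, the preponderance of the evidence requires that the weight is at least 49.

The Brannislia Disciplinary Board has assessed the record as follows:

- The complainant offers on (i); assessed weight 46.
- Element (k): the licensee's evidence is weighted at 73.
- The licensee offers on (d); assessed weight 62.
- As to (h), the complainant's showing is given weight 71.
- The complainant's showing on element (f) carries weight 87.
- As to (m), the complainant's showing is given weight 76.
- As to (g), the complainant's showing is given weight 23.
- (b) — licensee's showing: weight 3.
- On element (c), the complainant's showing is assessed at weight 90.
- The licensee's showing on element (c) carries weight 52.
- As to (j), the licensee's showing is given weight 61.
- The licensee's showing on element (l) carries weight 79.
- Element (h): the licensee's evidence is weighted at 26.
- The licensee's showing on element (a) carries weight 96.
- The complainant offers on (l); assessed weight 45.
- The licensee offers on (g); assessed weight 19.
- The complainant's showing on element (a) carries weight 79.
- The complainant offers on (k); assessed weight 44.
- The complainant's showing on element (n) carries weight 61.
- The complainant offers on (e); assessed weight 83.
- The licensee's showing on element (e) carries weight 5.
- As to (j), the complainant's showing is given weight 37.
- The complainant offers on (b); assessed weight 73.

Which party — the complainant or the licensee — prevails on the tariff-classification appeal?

licensee

— Issue I —
Stage I.1 (complainant, a heightened civil standard, weight is at least 71): (a) 79 (licensee's 96 disregarded) ≥ 71 — meets; (b) 73 (licensee's 3 disregarded) ≥ 71 — meets.
  Stage I.1 is satisfied; the onus moves to the licensee.
Stage I.2 (licensee, the preponderance of the evidence, weight is at least 52): (c) 52 (complainant's 90 disregarded) ≥ 52 — meets; (d) 62 ≥ 52 — meets.
  Stage I.2 carried; the final stage is satisfied.
All stages carried — the licensee prevails on this issue.
— Issue II —
Stage II.1 — burden on complainant; standard: a substantially-more-likely showing (weight exceeds 78).
    (e): 83 (licensee's 5 disregarded) > 78 [met]
    (f): 87 > 78 [met]
  The complainant carries Stage II.1; the licensee now bears the burden.
Stage II.2 — burden on licensee; standard: a prima facie showing (weight is at least 19).
    (g): 19 (complainant's 23 disregarded) ≥ 19 [met]
    (h): 26 (complainant's 71 disregarded) ≥ 19 [met]
  All elements met. The burden passes to the complainant.
Stage II.3 — burden on complainant; standard: a more-likely-than-not showing (weight exceeds 48).
    (i): 46 ≤ 48 [not met]
    (j): 37 (licensee's 61 disregarded) ≤ 48 [not met]
  Stage II.3 not carried; the complainant fails its burden.
The analysis ends at Stage II.3; the licensee prevails on this issue.
— Issue III —
Stage III.1 (complainant, the preponderance of the evidence, weight is at least 49): (k) 44 (licensee's 73 disregarded) < 49 — fails; (l) 45 (licensee's 79 disregarded) < 49 — fails.
  Stage III.1 not carried; the complainant fails its burden.
So the licensee prevails on this issue.
Per-issue: Issue I → licensee; Issue II → licensee; Issue III → licensee. The complainant must prevail on at least one issue; overall, the licensee prevails.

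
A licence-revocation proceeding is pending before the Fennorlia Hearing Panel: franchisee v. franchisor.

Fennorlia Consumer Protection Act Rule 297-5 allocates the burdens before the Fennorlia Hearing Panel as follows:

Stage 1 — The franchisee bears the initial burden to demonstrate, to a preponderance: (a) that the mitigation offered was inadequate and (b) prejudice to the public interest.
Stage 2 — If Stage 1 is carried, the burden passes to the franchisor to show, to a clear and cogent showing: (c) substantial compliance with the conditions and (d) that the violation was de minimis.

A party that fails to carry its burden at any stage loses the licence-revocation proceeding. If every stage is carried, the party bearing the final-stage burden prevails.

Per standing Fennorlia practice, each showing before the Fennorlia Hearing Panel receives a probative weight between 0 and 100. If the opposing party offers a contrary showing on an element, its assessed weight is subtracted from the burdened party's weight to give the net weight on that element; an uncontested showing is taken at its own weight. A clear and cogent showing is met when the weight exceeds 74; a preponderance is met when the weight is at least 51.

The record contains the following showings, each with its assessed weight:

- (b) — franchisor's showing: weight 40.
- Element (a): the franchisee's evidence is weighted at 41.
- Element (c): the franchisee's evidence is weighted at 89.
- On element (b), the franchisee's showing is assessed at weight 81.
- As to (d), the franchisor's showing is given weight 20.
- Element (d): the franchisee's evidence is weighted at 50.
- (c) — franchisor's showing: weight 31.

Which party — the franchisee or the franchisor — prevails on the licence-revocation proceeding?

Stage 1 — burden on franchisee; standard: a preponderance (weight is at least 51).
    (a): 41 < 51 [not met]
    (b): 81 − 40 = 41 < 51 [not met]
  The franchisee does not carry Stage 1.
The analysis ends at Stage 1; the franchisor prevails.

franchisor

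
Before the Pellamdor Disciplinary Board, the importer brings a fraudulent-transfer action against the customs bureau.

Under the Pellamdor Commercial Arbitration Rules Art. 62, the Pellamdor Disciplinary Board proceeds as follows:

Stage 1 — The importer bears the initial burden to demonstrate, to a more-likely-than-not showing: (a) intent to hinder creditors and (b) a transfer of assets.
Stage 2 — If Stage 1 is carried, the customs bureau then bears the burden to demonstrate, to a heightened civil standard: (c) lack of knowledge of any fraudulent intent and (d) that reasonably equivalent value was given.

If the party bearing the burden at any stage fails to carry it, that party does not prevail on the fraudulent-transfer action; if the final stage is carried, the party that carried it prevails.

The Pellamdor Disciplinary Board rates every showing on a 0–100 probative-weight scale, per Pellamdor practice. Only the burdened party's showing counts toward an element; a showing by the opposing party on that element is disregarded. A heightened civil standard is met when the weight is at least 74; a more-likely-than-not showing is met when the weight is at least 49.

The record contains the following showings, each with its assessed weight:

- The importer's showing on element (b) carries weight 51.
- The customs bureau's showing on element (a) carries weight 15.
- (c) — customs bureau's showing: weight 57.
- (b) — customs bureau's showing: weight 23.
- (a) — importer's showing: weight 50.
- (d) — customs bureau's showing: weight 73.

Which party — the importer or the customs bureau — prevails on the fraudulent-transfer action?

importer

Stage 1 — burden on importer; standard: a more-likely-than-not showing (weight is at least 49).
    (a): 50 (customs bureau's 15 disregarded) ≥ 49 [met]
    (b): 51 (customs bureau's 23 disregarded) ≥ 49 [met]
  Stage 1 is satisfied; the onus moves to the customs bureau.
Stage 2 — burden on customs bureau; standard: a heightened civil standard (weight is at least 74).
    (c): 57 < 74 [not met]
    (d): 73 < 74 [not met]
  The customs bureau does not carry Stage 2.
The analysis ends at Stage 2; the importer prevails.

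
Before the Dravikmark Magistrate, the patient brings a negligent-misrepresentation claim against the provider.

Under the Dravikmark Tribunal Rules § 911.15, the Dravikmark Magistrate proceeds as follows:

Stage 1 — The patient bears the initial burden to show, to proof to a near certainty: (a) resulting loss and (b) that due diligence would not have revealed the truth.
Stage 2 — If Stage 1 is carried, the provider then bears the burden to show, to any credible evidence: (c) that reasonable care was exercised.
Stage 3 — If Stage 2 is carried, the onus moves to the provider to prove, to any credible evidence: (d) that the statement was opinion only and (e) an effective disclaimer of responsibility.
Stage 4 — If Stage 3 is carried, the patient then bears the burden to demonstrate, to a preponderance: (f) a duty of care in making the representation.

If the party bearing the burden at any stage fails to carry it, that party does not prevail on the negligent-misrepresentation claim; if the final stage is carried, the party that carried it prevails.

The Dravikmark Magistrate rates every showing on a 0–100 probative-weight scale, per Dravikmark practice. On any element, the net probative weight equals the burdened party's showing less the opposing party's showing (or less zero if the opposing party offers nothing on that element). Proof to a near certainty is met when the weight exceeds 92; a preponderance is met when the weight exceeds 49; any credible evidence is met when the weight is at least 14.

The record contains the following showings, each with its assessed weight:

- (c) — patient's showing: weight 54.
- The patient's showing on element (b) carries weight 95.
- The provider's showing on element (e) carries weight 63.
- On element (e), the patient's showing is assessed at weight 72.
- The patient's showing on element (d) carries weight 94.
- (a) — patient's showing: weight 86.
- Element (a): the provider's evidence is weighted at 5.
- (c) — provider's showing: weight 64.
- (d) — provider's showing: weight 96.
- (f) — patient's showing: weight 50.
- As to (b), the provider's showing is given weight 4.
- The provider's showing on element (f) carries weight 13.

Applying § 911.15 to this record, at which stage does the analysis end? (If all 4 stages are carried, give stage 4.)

stage 1

Stage 1 (patient, proof to a near certainty, weight exceeds 92): (a) net 86−5=81 ≤ 92 — fails; (b) net 95−4=91 ≤ 92 — fails.
  Not every element is met, so the patient fails to carry Stage 1.
The analysis ends at Stage 1; the provider prevails.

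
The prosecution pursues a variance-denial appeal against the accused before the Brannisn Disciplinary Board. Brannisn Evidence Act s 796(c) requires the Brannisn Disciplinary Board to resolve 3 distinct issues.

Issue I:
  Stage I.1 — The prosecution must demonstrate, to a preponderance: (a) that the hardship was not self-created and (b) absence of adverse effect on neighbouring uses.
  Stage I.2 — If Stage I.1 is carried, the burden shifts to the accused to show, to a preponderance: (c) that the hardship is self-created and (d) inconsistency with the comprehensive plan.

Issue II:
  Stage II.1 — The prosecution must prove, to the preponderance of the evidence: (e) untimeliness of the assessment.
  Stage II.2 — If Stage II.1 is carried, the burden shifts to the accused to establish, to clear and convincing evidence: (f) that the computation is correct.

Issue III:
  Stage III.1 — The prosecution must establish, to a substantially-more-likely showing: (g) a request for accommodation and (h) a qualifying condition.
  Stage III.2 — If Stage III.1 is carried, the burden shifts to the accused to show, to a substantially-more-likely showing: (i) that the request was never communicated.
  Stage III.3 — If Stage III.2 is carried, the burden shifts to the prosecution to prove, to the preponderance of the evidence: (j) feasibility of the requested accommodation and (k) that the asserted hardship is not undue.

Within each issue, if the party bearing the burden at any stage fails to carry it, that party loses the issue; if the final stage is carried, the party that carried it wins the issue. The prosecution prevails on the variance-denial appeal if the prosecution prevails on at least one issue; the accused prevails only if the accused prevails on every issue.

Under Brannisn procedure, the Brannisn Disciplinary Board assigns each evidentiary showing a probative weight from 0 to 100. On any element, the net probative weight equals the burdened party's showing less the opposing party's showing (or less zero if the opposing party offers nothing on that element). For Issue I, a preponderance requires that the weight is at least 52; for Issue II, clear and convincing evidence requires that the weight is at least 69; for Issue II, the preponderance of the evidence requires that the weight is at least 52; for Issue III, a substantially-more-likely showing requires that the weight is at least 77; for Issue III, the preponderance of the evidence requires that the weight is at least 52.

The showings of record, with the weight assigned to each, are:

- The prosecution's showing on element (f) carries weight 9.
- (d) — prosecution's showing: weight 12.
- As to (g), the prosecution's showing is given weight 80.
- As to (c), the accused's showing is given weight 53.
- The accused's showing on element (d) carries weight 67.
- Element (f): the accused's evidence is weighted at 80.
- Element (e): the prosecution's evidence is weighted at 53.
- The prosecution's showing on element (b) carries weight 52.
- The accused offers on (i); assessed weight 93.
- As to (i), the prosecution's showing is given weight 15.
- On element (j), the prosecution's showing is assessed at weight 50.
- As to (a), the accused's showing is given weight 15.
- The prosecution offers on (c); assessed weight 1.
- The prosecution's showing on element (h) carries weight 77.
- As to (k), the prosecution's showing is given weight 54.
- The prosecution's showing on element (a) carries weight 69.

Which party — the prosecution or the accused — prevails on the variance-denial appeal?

— Issue I —
Stage I.1 — burden on prosecution; standard: a preponderance (weight is at least 52).
    (a): 69 − 15 = 54 ≥ 52 [met]
    (b): 52 ≥ 52 [met]
  Stage I.1 carried; the burden shifts to the accused.
Stage I.2 — burden on accused; standard: a preponderance (weight is at least 52).
    (c): 53 − 1 = 52 ≥ 52 [met]
    (d): 67 − 12 = 55 ≥ 52 [met]
  All elements met at the final stage.
All stages carried — the accused prevails on this issue.
— Issue II —
Stage II.1 — burden on prosecution; standard: the preponderance of the evidence (weight is at least 52).
    (e): 53 ≥ 52 [met]
  All elements met. The burden passes to the accused.
Stage II.2 — burden on accused; standard: clear and convincing evidence (weight is at least 69).
    (f): 80 − 9 = 71 ≥ 69 [met]
  Stage II.2 carried; the final stage is satisfied.
All stages carried — the accused prevails on this issue.
— Issue III —
At Stage III.1 the prosecution must meet a substantially-more-likely showing (weight is at least 77): on (g) the weight is 80, ≥ 77, so (g) meets the standard; on (h) the weight is 77, ≥ 77, so (h) meets the standard.
  Stage III.1 is satisfied; the onus moves to the accused.
At Stage III.2 the accused must meet a substantially-more-likely showing (weight is at least 77): on (i) the weight is 93 less the opposing 15 gives net 78, which does reach 77, so (i) meets the standard.
  The accused carries Stage III.2; the prosecution now bears the burden.
At Stage III.3 the prosecution must meet the preponderance of the evidence (weight is at least 52): on (j) the weight is 50, which does not reach 52, so (j) does not meet the standard; on (k) the weight is 54, ≥ 52, so (k) meets the standard.
  The prosecution does not carry Stage III.3.
The accused prevails on this issue.
Per-issue: Issue I → accused; Issue II → accused; Issue III → accused. The prosecution must prevail on at least one issue; overall, the accused prevails.

accused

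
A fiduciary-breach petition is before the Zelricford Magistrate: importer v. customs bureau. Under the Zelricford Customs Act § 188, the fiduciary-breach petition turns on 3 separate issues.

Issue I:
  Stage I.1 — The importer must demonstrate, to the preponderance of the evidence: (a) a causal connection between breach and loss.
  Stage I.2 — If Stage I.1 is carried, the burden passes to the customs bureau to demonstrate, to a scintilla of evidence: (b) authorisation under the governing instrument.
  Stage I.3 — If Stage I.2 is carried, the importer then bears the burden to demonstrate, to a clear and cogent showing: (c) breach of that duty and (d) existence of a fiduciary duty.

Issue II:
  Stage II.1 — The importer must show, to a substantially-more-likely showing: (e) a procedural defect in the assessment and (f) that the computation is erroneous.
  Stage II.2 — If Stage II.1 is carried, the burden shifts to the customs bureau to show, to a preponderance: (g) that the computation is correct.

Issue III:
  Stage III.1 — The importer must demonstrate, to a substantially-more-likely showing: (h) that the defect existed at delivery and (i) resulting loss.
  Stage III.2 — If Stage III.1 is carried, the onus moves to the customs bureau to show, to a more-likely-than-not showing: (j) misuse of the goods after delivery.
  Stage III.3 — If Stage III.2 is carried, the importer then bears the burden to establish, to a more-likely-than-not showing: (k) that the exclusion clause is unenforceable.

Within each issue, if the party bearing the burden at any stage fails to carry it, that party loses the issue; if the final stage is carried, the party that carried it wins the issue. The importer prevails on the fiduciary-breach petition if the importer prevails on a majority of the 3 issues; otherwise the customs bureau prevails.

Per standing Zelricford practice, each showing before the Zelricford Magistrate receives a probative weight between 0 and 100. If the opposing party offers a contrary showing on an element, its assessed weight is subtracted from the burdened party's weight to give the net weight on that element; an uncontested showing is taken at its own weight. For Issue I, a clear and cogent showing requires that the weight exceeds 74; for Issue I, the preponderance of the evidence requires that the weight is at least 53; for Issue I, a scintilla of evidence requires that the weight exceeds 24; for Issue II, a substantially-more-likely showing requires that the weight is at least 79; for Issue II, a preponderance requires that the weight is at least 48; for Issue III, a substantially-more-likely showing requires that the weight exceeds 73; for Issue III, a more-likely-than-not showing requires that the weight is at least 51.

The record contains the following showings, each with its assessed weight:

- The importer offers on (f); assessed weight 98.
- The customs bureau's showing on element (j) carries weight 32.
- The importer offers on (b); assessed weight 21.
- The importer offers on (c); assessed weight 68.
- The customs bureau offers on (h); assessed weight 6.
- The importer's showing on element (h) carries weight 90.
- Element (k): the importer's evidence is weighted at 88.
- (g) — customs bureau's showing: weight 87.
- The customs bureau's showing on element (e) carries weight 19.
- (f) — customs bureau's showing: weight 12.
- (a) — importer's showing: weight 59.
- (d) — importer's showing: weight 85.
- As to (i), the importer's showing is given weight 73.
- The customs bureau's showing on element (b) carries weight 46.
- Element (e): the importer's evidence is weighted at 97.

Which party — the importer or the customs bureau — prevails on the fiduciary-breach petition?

customs bureau

— Issue I —
Stage I.1 — burden on importer; standard: the preponderance of the evidence (weight is at least 53).
    (a): 59 ≥ 53 [met]
  The importer carries Stage I.1; the customs bureau now bears the burden.
Stage I.2 — burden on customs bureau; standard: a scintilla of evidence (weight exceeds 24).
    (b): 46 − 21 = 25 > 24 [met]
  Stage I.2 is satisfied; the onus moves to the importer.
Stage I.3 — burden on importer; standard: a clear and cogent showing (weight exceeds 74).
    (c): 68 ≤ 74 [not met]
    (d): 85 > 74 [met]
  Stage I.3 not carried; the importer fails its burden.
The analysis ends at Stage I.3; the customs bureau prevails on this issue.
— Issue II —
Stage II.1 — burden on importer; standard: a substantially-more-likely showing (weight is at least 79).
    (e): 97 − 19 = 78 < 79 [not met]
    (f): 98 − 12 = 86 ≥ 79 [met]
  Not every element is met, so the importer fails to carry Stage II.1.
So the customs bureau prevails on this issue.
— Issue III —
Stage III.1 — burden on importer; standard: a substantially-more-likely showing (weight exceeds 73).
    (h): 90 − 6 = 84 > 73 [met]
    (i): 73 ≤ 73 [not met]
  The importer does not carry Stage III.1.
The analysis ends at Stage III.1; the customs bureau prevails on this issue.
Per-issue: Issue I → customs bureau; Issue II → customs bureau; Issue III → customs bureau. The importer must prevail on a majority of issues; overall, the customs bureau prevails.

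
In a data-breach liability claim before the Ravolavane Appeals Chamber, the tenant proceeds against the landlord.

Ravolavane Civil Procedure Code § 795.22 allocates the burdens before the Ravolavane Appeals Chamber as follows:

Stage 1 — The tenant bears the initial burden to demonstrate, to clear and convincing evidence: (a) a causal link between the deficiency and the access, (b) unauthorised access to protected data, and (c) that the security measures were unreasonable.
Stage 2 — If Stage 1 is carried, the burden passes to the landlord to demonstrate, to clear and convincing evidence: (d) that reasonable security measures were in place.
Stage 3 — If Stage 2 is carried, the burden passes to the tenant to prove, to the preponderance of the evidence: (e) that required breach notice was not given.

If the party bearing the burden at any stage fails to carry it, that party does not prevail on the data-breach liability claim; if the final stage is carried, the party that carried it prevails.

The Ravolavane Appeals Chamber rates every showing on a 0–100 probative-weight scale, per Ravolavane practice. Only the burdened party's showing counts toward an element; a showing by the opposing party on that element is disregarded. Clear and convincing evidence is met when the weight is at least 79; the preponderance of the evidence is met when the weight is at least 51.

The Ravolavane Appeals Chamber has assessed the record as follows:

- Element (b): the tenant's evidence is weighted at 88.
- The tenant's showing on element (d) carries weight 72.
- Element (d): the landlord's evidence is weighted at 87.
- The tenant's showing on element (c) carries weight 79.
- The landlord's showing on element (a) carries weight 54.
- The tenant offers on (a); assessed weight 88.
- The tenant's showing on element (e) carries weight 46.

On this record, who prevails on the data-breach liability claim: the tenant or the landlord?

landlord

Stage 1 — burden on tenant; standard: clear and convincing evidence (weight is at least 79).
    (a): 88 (landlord's 54 disregarded) ≥ 79 [met]
    (b): 88 ≥ 79 [met]
    (c): 79 ≥ 79 [met]
  Stage 1 is satisfied; the onus moves to the landlord.
Stage 2 — burden on landlord; standard: clear and convincing evidence (weight is at least 79).
    (d): 87 (tenant's 72 disregarded) ≥ 79 [met]
  All elements met. The burden passes to the tenant.
Stage 3 — burden on tenant; standard: the preponderance of the evidence (weight is at least 51).
    (e): 46 < 51 [not met]
  Not every element is met, so the tenant fails to carry Stage 3.
The analysis ends at Stage 3; the landlord prevails.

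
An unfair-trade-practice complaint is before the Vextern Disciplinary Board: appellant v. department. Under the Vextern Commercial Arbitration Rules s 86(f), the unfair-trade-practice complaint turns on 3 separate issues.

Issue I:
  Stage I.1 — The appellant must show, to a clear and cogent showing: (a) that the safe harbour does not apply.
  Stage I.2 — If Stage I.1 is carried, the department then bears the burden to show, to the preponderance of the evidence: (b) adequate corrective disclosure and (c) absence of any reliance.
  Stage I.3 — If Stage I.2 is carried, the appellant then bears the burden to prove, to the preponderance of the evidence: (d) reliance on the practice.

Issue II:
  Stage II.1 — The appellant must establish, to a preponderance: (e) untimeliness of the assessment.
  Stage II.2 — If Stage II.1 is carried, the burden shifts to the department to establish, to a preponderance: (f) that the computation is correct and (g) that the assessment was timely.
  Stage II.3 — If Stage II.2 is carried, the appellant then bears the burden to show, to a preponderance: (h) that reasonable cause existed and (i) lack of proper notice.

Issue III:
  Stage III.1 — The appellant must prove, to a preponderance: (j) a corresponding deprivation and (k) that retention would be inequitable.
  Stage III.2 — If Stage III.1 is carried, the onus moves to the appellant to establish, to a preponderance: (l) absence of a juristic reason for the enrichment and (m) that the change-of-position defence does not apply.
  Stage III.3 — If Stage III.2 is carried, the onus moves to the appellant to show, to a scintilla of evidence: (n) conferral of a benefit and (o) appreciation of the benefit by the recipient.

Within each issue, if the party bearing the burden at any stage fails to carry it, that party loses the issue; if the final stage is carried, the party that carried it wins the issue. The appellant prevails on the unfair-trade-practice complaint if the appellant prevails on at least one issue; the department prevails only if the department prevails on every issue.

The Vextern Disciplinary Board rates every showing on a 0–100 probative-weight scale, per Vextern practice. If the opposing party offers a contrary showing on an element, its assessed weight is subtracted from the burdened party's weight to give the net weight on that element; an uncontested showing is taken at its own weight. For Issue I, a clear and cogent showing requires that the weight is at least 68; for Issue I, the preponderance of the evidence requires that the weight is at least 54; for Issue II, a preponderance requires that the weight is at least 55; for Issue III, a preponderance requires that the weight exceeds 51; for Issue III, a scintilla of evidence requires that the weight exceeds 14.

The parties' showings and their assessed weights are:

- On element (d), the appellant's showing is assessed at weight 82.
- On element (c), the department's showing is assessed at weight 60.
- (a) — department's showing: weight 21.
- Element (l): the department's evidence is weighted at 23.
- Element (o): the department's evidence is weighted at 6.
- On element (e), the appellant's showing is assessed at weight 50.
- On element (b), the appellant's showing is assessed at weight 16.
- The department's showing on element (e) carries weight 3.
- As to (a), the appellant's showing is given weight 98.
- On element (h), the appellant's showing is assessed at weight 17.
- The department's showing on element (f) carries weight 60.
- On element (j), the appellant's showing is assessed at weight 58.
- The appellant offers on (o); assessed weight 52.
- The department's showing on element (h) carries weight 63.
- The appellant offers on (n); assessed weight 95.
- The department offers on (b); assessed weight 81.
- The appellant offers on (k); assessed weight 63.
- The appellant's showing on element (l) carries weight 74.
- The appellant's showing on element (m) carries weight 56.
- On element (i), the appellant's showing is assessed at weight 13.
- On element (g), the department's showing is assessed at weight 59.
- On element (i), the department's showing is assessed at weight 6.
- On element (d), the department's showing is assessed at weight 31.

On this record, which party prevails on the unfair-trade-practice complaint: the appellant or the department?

department

— Issue I —
Stage I.1 (appellant, a clear and cogent showing, weight is at least 68): (a) net 98−21=77 ≥ 68 — meets.
  All elements met. The burden passes to the department.
Stage I.2 (department, the preponderance of the evidence, weight is at least 54): (b) net 81−16=65 ≥ 54 — meets; (c) 60 ≥ 54 — meets.
  Stage I.2 is satisfied; the onus moves to the appellant.
Stage I.3 (appellant, the preponderance of the evidence, weight is at least 54): (d) net 82−31=51 < 54 — fails.
  Not every element is met, so the appellant fails to carry Stage I.3.
So the department prevails on this issue.
— Issue II —
Stage II.1 (appellant, a preponderance, weight is at least 55): (e) net 50−3=47 < 55 — fails.
  The appellant does not carry Stage II.1.
The department prevails on this issue.
— Issue III —
At Stage III.1 the appellant must meet a preponderance (weight exceeds 51): on (j) the weight is 58, > 51, so (j) meets the standard; on (k) the weight is 63, which does exceed 51, so (k) meets the standard.
  Stage III.1 is satisfied; the appellant continues to bear the burden.
At Stage III.2 the appellant must meet a preponderance (weight exceeds 51): on (l) the weight is 74 less the opposing 23 gives net 51, which does not exceed 51, so (l) does not meet the standard; on (m) the weight is 56, which does exceed 51, so (m) meets the standard.
  The appellant does not carry Stage III.2.
The analysis ends at Stage III.2; the department prevails on this issue.
Per-issue: Issue I → department; Issue II → department; Issue III → department. The appellant must prevail on at least one issue; overall, the department prevails.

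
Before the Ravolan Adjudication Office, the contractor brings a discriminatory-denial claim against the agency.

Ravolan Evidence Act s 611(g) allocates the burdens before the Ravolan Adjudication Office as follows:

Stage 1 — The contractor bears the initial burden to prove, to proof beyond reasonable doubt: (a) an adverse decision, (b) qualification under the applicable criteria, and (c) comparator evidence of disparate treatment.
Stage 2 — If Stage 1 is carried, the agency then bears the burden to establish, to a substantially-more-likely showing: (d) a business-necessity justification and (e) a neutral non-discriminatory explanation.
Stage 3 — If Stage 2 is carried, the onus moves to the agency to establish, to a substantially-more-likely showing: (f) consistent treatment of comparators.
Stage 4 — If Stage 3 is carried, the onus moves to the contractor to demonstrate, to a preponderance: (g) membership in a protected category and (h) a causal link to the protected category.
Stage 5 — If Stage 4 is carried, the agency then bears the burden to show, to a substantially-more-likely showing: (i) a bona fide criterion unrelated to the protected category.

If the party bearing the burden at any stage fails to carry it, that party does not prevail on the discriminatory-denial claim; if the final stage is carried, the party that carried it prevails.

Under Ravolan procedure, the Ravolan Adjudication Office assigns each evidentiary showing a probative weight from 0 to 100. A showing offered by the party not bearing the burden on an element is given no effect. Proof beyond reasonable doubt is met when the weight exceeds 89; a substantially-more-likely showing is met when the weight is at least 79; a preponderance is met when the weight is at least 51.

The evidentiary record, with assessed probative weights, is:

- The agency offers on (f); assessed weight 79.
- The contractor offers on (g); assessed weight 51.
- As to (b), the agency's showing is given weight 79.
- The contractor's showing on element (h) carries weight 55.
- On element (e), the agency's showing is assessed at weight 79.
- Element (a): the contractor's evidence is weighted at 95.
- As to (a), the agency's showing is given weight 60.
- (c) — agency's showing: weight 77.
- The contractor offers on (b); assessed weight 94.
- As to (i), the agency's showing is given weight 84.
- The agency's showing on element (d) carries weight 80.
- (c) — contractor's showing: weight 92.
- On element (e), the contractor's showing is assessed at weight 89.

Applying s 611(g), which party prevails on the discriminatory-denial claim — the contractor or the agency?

agency

At Stage 1 the contractor must meet proof beyond reasonable doubt (weight exceeds 89): on (a) the weight is 95 (the agency's 60 is given no effect), which does exceed 89, so (a) meets the standard; on (b) the weight is 94 (the agency's 79 is given no effect), > 89, so (b) meets the standard; on (c) the weight is 92 (the agency's 77 is given no effect), which does exceed 89, so (c) meets the standard.
  Stage 1 carried; the burden shifts to the agency.
At Stage 2 the agency must meet a substantially-more-likely showing (weight is at least 79): on (d) the weight is 80, which does reach 79, so (d) meets the standard; on (e) the weight is 79 (the contractor's 89 is given no effect), which does reach 79, so (e) meets the standard.
  Stage 2 is satisfied; the agency continues to bear the burden.
At Stage 3 the agency must meet a substantially-more-likely showing (weight is at least 79): on (f) the weight is 79, which does reach 79, so (f) meets the standard.
  Stage 3 carried; the burden shifts to the contractor.
At Stage 4 the contractor must meet a preponderance (weight is at least 51): on (g) the weight is 51, which does reach 51, so (g) meets the standard; on (h) the weight is 55, which does reach 51, so (h) meets the standard.
  Stage 4 carried; the burden shifts to the agency.
At Stage 5 the agency must meet a substantially-more-likely showing (weight is at least 79): on (i) the weight is 84, ≥ 79, so (i) meets the standard.
  All elements met at the final stage.
With every stage satisfied, the agency prevails.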